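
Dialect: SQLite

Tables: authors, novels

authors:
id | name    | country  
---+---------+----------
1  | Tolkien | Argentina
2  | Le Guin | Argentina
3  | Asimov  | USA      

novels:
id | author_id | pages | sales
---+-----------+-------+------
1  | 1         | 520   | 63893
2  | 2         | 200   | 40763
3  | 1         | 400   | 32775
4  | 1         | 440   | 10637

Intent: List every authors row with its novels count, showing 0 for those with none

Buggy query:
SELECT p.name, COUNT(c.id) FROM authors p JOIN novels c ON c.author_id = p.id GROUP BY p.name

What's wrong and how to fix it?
Bug: An inner join excludes parents with zero children

Fix: Switch to LEFT JOIN to retain unmatched parent rows

Corrected query:
SELECT p.name, COUNT(c.id) FROM authors p LEFT JOIN novels c ON c.author_id = p.id GROUP BY p.name

Result:
name    | COUNT(c.id)
--------+------------
Asimov  | 0          
Le Guin | 1          
Tolkien | 3          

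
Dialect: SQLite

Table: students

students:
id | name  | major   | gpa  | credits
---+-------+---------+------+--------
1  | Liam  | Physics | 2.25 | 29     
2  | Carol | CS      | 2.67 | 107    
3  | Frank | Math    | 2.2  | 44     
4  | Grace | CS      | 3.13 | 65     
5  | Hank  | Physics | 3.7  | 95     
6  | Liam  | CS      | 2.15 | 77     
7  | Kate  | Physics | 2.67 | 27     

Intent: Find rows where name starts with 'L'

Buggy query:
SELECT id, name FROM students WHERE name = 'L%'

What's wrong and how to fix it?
Bug: Wildcards only work with LIKE; '=' treats '%' as a literal character

Fix: Replace '=' with LIKE so 'L%' is treated as a pattern

Corrected query:
SELECT id, name FROM students WHERE name LIKE 'L%'

Result:
id | name
---+-----
1  | Liam
6  | Liam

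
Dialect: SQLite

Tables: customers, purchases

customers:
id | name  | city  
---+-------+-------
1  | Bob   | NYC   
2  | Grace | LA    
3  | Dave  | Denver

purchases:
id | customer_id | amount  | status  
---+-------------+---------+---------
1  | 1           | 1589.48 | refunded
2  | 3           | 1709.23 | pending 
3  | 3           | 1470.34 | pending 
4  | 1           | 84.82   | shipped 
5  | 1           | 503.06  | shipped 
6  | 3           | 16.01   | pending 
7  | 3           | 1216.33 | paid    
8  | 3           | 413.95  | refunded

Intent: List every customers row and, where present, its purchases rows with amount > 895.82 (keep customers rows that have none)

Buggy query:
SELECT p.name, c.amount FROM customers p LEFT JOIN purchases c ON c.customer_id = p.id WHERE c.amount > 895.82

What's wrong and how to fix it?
Bug: A WHERE condition on the right-hand table after LEFT JOIN drops unmatched parents

Fix: Move the right-table condition into the ON clause so unmatched parents are kept

Corrected query:
SELECT p.name, c.amount FROM customers p LEFT JOIN purchases c ON c.customer_id = p.id AND c.amount > 895.82

Result:
name  | amount 
------+--------
Bob   | 1589.48
Grace | NULL   
Dave  | 1216.33
Dave  | 1470.34
Dave  | 1709.23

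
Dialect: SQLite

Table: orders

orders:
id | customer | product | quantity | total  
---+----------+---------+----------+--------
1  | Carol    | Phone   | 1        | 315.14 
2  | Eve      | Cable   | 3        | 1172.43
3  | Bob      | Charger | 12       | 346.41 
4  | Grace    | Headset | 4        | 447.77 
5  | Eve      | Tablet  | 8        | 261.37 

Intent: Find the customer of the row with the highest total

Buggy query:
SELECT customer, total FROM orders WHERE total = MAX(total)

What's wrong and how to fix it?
Bug: MAX(total) is an aggregate and cannot be used directly in WHERE

Fix: Use a subquery: WHERE total = (SELECT MAX(total) FROM orders)

Corrected query:
SELECT customer, total FROM orders WHERE total = (SELECT MAX(total) FROM orders)

Result:
customer | total  
---------+--------
Eve      | 1172.43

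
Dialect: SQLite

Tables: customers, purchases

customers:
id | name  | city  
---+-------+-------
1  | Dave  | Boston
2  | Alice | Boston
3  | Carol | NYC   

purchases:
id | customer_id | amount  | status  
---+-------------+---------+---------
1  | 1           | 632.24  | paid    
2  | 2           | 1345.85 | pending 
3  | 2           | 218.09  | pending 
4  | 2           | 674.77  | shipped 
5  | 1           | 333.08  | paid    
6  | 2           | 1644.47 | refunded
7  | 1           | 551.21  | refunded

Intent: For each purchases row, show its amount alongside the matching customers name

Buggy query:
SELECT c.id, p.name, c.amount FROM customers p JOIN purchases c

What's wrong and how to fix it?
Bug: Missing join condition: each purchases row is matched to all customers rows instead of just its own

Fix: Specify the join condition linking the foreign key to the parent id

Corrected query:
SELECT c.id, p.name, c.amount FROM customers p JOIN purchases c ON c.customer_id = p.id

Result:
id | name  | amount 
---+-------+--------
1  | Dave  | 632.24 
2  | Alice | 1345.85
3  | Alice | 218.09 
4  | Alice | 674.77 
5  | Dave  | 333.08 
6  | Alice | 1644.47
7  | Dave  | 551.21 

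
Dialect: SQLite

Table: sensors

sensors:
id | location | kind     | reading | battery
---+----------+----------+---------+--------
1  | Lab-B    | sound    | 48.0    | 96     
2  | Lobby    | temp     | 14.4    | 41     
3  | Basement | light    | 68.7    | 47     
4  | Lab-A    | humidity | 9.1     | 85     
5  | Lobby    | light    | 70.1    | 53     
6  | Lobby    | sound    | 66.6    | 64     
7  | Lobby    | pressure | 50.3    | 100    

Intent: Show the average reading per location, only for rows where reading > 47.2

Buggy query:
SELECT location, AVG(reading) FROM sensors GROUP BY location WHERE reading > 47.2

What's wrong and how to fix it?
Bug: Row-level WHERE must come before GROUP BY in the clause order

Fix: Place WHERE between FROM and GROUP BY

Corrected query:
SELECT location, AVG(reading) FROM sensors WHERE reading > 47.2 GROUP BY location

Result:
location | AVG(reading)
---------+-------------
Basement | 68.7        
Lab-B    | 48          
Lobby    | 62.333333   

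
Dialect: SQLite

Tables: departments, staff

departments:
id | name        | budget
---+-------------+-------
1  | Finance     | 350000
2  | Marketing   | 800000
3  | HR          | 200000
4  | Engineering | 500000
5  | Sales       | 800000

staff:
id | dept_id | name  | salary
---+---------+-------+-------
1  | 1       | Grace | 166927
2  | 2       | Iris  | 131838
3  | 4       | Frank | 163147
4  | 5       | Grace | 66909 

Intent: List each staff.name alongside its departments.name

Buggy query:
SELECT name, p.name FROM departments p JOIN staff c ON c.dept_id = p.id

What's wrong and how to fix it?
Bug: 'name' exists in both joined tables, so the database can't tell which one is meant

Fix: Prefix ambiguous columns with the table alias

Corrected query:
SELECT c.name, p.name FROM departments p JOIN staff c ON c.dept_id = p.id

Result:
name  | name       
------+------------
Grace | Finance    
Iris  | Marketing  
Frank | Engineering
Grace | Sales      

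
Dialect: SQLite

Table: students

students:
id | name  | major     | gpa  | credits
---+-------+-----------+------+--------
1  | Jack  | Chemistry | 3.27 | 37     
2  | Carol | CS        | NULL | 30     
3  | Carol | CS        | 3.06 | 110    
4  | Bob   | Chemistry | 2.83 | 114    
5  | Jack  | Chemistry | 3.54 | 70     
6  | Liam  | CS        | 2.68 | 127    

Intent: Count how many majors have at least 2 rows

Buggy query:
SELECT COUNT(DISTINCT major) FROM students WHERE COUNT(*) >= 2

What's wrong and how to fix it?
Bug: COUNT(*) cannot appear in WHERE; the per-group count doesn't exist yet

Fix: Group first with HAVING COUNT(*) >= 2, then COUNT the resulting groups

Corrected query:
SELECT COUNT(*) FROM (SELECT major FROM students GROUP BY major HAVING COUNT(*) >= 2)

Result:
COUNT(*)
--------
2       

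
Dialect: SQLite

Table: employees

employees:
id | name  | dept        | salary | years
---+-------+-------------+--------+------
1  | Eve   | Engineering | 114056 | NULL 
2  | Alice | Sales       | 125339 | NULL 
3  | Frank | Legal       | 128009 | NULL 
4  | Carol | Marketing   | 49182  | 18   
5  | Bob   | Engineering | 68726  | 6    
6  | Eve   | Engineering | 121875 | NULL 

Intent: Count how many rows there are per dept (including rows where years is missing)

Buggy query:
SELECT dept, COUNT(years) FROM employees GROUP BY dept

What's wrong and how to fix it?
Bug: COUNT(column) counts non-NULL values only; rows with NULL years aren't counted

Fix: Use COUNT(*) to count all rows regardless of NULL

Corrected query:
SELECT dept, COUNT(*) FROM employees GROUP BY dept

Result:
dept        | COUNT(*)
------------+---------
Engineering | 3       
Legal       | 1       
Marketing   | 1       
Sales       | 1       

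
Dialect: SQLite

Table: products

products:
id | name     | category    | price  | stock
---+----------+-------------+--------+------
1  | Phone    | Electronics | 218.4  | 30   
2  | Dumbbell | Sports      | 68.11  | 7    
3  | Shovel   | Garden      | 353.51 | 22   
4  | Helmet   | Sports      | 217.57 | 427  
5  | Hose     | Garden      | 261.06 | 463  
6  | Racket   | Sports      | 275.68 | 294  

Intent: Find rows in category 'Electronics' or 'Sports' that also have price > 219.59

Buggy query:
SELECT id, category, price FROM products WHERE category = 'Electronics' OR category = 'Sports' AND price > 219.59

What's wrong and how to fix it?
Bug: AND binds tighter than OR, so this parses as category = 'Electronics' OR (category = 'Sports' AND price > 219.59)

Fix: Add parentheses around the OR so the AND applies to both alternatives

Corrected query:
SELECT id, category, price FROM products WHERE (category = 'Electronics' OR category = 'Sports') AND price > 219.59

Result:
id | category | price 
---+----------+-------
6  | Sports   | 275.68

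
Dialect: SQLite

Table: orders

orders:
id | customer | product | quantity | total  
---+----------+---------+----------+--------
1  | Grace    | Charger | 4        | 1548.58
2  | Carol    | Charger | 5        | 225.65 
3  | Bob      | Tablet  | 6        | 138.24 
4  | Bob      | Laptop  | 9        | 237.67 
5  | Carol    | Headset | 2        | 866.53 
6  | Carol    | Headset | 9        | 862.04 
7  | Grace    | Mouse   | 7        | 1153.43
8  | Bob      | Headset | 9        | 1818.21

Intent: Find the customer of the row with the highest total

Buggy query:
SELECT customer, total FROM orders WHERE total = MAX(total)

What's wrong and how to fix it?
Bug: WHERE is evaluated per row; an aggregate over the whole table isn't defined there

Fix: Use a subquery: WHERE total = (SELECT MAX(total) FROM orders)

Corrected query:
SELECT customer, total FROM orders WHERE total = (SELECT MAX(total) FROM orders)

Result:
customer | total  
---------+--------
Bob      | 1818.21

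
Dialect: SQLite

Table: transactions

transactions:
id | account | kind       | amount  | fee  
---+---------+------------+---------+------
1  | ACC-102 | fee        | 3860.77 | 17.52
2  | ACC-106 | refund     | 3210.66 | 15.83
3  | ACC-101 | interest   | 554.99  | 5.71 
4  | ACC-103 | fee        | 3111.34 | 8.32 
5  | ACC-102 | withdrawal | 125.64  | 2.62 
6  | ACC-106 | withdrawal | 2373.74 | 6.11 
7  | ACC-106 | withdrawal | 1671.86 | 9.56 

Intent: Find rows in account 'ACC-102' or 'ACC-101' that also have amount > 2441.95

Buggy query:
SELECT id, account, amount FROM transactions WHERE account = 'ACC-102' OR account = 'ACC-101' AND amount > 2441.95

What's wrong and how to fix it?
Bug: Without parentheses, AND is evaluated before OR, so the amount filter only applies to the 'ACC-101' branch

Fix: Group the OR with parentheses (or use IN), then AND the threshold

Corrected query:
SELECT id, account, amount FROM transactions WHERE (account = 'ACC-102' OR account = 'ACC-101') AND amount > 2441.95

Result:
id | account | amount 
---+---------+--------
1  | ACC-102 | 3860.77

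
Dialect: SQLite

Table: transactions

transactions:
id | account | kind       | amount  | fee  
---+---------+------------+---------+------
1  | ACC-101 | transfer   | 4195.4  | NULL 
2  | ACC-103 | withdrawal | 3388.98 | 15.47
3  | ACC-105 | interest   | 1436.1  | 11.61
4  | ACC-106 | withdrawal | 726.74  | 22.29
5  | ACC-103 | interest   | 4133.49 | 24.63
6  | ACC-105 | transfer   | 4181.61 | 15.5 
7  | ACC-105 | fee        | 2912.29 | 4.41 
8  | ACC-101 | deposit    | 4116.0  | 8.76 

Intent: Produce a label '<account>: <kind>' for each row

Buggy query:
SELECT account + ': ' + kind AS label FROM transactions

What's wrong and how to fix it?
Bug: SQLite uses || for string concatenation; + coerces text to numbers (yielding 0)

Fix: Replace + with || to concatenate text

Corrected query:
SELECT account || ': ' || kind AS label FROM transactions

Result:
label              
-------------------
ACC-101: transfer  
ACC-103: withdrawal
ACC-105: interest  
ACC-106: withdrawal
ACC-103: interest  
ACC-105: transfer  
ACC-105: fee       
ACC-101: deposit   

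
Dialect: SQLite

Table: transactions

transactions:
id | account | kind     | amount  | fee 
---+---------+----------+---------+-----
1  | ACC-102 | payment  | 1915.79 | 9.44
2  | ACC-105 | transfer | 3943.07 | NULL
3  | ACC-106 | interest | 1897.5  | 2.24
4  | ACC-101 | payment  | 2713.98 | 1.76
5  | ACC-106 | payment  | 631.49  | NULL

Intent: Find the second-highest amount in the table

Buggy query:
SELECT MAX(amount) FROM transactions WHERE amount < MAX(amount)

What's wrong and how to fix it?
Bug: MAX(amount) on the right of the comparison is an aggregate-in-WHERE error

Fix: Put the inner MAX in a scalar subquery

Corrected query:
SELECT MAX(amount) FROM transactions WHERE amount < (SELECT MAX(amount) FROM transactions)

Result:
MAX(amount)
-----------
2713.98    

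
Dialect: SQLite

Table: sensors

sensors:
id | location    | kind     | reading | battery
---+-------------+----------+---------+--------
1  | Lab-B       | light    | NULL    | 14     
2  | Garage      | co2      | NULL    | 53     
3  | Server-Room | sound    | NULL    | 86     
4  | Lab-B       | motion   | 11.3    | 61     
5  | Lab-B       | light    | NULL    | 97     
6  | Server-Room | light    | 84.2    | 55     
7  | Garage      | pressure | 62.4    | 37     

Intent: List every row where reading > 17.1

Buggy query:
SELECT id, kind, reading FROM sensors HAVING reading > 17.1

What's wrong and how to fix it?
Bug: This is a non-aggregate query (no GROUP BY, no aggregates), so in SQLite the HAVING clause is invalid here; a row-level condition belongs in WHERE

Fix: Use WHERE for row-level filtering

Corrected query:
SELECT id, kind, reading FROM sensors WHERE reading > 17.1

Result:
id | kind     | reading
---+----------+--------
6  | light    | 84.2   
7  | pressure | 62.4   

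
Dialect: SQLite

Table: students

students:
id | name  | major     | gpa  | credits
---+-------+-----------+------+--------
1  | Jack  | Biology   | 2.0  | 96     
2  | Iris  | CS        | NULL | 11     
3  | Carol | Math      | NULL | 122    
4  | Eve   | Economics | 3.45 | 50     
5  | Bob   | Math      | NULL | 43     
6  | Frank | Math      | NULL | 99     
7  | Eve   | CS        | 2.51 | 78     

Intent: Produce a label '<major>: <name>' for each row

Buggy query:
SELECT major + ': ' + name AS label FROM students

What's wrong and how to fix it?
Bug: SQLite uses || for string concatenation; + coerces text to numbers (yielding 0)

Fix: Use the || operator for string concatenation

Corrected query:
SELECT major || ': ' || name AS label FROM students

Result:
label         
--------------
Biology: Jack 
CS: Iris      
Math: Carol   
Economics: Eve
Math: Bob     
Math: Frank   
CS: Eve       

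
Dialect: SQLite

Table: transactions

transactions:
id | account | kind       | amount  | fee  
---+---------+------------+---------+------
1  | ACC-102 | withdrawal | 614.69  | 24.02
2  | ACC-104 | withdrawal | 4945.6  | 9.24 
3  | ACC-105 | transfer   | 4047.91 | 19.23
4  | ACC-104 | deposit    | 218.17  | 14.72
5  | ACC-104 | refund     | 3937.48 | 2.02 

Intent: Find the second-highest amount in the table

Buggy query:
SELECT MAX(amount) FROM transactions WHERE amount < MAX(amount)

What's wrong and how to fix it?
Bug: MAX(amount) on the right of the comparison is an aggregate-in-WHERE error

Fix: Put the inner MAX in a scalar subquery

Corrected query:
SELECT MAX(amount) FROM transactions WHERE amount < (SELECT MAX(amount) FROM transactions)

Result:
MAX(amount)
-----------
4047.91    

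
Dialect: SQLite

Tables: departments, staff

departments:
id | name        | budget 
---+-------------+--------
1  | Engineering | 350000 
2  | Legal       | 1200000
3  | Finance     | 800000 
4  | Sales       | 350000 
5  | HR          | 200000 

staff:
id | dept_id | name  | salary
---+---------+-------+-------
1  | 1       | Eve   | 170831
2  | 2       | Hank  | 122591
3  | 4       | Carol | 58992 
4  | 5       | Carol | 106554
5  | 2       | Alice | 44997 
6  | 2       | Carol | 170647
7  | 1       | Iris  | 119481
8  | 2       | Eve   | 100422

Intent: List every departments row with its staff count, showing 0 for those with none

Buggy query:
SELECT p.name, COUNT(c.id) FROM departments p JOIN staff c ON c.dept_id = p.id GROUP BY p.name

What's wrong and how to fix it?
Bug: An inner join excludes parents with zero children

Fix: Use LEFT JOIN so parents without children still appear (COUNT(c.id) gives 0)

Corrected query:
SELECT p.name, COUNT(c.id) FROM departments p LEFT JOIN staff c ON c.dept_id = p.id GROUP BY p.name

Result:
name        | COUNT(c.id)
------------+------------
Engineering | 2          
Finance     | 0          
HR          | 1          
Legal       | 4          
Sales       | 1          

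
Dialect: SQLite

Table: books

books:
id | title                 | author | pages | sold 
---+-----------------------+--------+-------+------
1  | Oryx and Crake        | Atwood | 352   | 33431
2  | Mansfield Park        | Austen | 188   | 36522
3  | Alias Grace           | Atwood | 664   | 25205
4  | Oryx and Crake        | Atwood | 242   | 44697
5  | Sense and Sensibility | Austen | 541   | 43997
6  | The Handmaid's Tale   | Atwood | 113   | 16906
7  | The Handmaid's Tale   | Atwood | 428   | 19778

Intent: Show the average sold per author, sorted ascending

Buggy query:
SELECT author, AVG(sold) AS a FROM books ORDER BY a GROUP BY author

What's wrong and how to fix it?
Bug: ORDER BY appears before GROUP BY; SQL clause order requires GROUP BY first

Fix: Move ORDER BY to the end, after GROUP BY

Corrected query:
SELECT author, AVG(sold) AS a FROM books GROUP BY author ORDER BY a

Result:
author | a      
-------+--------
Atwood | 28003.4
Austen | 40259.5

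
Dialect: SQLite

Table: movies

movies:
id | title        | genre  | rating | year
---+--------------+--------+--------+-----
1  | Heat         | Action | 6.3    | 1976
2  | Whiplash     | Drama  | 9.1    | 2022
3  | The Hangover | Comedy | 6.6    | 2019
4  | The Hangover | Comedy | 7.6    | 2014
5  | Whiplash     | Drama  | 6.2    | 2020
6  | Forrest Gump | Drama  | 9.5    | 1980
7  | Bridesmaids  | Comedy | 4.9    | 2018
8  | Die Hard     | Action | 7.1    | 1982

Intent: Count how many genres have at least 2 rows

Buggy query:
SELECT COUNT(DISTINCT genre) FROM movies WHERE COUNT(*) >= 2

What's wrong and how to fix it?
Bug: COUNT(*) cannot appear in WHERE; the per-group count doesn't exist yet

Fix: Group first with HAVING COUNT(*) >= 2, then COUNT the resulting groups

Corrected query:
SELECT COUNT(*) FROM (SELECT genre FROM movies GROUP BY genre HAVING COUNT(*) >= 2)

Result:
COUNT(*)
--------
3       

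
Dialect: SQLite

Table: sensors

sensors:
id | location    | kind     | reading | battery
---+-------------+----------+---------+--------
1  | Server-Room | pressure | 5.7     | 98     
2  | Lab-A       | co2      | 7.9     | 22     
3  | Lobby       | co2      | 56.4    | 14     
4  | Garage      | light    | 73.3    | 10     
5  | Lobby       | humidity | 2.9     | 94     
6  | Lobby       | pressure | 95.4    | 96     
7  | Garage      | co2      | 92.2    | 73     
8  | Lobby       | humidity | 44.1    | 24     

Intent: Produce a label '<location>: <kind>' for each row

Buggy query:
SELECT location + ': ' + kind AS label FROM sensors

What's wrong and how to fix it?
Bug: '+' is numeric addition; on text columns SQLite converts them to 0 instead of concatenating

Fix: Use the || operator for string concatenation

Corrected query:
SELECT location || ': ' || kind AS label FROM sensors

Result:
label                
---------------------
Server-Room: pressure
Lab-A: co2           
Lobby: co2           
Garage: light        
Lobby: humidity      
Lobby: pressure      
Garage: co2          
Lobby: humidity      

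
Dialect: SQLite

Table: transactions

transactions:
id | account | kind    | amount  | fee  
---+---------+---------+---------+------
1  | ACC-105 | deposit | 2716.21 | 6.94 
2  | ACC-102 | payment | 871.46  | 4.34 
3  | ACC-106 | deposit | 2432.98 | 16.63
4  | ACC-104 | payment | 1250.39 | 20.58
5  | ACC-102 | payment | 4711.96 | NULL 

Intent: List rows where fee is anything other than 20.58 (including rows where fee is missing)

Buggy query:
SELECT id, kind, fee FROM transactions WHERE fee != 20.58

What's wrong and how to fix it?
Bug: 'fee != 20.58' is unknown when fee is NULL, so NULL rows are silently excluded

Fix: Add an explicit OR fee IS NULL to include the missing-value rows

Corrected query:
SELECT id, kind, fee FROM transactions WHERE fee != 20.58 OR fee IS NULL

Result:
id | kind    | fee  
---+---------+------
1  | deposit | 6.94 
2  | payment | 4.34 
3  | deposit | 16.63
5  | payment | NULL 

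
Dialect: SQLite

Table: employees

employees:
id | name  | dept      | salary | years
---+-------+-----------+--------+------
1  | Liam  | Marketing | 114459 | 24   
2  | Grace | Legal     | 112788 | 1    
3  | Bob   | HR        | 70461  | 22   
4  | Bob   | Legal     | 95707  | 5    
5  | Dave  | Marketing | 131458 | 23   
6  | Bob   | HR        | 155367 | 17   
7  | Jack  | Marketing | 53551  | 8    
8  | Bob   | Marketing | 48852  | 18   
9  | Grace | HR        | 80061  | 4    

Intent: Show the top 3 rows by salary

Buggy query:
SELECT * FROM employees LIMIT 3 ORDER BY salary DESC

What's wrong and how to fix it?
Bug: ORDER BY cannot follow LIMIT; LIMIT is the final clause

Fix: Swap the clauses: ORDER BY first, then LIMIT

Corrected query:
SELECT * FROM employees ORDER BY salary DESC LIMIT 3

Result:
id | name | dept      | salary | years
---+------+-----------+--------+------
6  | Bob  | HR        | 155367 | 17   
5  | Dave | Marketing | 131458 | 23   
1  | Liam | Marketing | 114459 | 24   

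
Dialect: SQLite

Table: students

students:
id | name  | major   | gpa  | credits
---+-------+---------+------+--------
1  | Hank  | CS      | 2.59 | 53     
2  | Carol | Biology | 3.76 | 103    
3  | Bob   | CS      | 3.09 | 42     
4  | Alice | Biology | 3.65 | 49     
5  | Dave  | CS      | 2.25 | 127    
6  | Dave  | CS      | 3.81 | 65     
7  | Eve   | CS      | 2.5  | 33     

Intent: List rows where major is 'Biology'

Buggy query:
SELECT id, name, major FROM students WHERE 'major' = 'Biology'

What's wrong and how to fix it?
Bug: 'major' in single quotes is a string literal, not the column; the comparison is literal-vs-literal and never true

Fix: Reference the column as major without single quotes

Corrected query:
SELECT id, name, major FROM students WHERE major = 'Biology'

Result:
id | name  | major  
---+-------+--------
2  | Carol | Biology
4  | Alice | Biology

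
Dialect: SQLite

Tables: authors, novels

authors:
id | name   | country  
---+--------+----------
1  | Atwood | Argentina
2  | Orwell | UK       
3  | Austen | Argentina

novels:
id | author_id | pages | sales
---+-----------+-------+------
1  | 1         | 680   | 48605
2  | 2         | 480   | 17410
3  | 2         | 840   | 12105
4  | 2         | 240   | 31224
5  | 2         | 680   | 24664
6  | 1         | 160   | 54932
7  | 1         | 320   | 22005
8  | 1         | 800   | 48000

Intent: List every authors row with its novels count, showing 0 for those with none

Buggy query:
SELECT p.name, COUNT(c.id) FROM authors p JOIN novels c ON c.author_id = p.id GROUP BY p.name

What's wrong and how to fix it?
Bug: INNER JOIN drops authors rows that have no matching novels rows

Fix: Use LEFT JOIN so parents without children still appear (COUNT(c.id) gives 0)

Corrected query:
SELECT p.name, COUNT(c.id) FROM authors p LEFT JOIN novels c ON c.author_id = p.id GROUP BY p.name

Result:
name   | COUNT(c.id)
-------+------------
Atwood | 4          
Austen | 0          
Orwell | 4          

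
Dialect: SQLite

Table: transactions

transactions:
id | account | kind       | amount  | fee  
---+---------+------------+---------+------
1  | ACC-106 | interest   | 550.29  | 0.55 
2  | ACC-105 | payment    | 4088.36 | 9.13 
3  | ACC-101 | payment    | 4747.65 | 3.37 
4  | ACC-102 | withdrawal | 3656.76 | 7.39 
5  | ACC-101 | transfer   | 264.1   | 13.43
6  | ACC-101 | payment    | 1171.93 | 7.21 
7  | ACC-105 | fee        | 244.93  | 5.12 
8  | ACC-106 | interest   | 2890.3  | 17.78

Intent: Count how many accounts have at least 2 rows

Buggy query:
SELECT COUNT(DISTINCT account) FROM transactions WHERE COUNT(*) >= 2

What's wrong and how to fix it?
Bug: COUNT(*) cannot appear in WHERE; the per-group count doesn't exist yet

Fix: Use a subquery that GROUPs and filters with HAVING, then count its rows

Corrected query:
SELECT COUNT(*) FROM (SELECT account FROM transactions GROUP BY account HAVING COUNT(*) >= 2)

Result:
COUNT(*)
--------
3       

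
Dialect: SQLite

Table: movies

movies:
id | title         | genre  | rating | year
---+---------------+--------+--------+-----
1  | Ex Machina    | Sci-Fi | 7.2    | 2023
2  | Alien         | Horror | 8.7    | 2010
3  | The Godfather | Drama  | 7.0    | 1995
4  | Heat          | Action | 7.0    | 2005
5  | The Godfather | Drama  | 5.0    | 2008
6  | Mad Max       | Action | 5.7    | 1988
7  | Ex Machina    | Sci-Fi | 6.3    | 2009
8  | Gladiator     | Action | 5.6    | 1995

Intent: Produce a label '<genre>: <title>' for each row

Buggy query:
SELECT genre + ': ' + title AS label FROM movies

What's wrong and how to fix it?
Bug: '+' is numeric addition; on text columns SQLite converts them to 0 instead of concatenating

Fix: Replace + with || to concatenate text

Corrected query:
SELECT genre || ': ' || title AS label FROM movies

Result:
label               
--------------------
Sci-Fi: Ex Machina  
Horror: Alien       
Drama: The Godfather
Action: Heat        
Drama: The Godfather
Action: Mad Max     
Sci-Fi: Ex Machina  
Action: Gladiator   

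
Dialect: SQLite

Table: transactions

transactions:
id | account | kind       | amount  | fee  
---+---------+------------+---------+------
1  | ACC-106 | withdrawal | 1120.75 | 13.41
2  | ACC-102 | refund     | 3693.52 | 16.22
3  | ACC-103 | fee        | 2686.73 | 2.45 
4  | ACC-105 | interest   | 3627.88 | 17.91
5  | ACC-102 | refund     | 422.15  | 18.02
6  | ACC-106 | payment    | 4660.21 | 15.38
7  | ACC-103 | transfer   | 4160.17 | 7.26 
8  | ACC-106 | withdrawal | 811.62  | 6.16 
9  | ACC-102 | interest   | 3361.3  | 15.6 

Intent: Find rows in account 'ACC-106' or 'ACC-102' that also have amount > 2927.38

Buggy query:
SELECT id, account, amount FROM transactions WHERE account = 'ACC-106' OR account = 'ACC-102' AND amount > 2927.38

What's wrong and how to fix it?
Bug: Without parentheses, AND is evaluated before OR, so the amount filter only applies to the 'ACC-102' branch

Fix: Group the OR with parentheses (or use IN), then AND the threshold

Corrected query:
SELECT id, account, amount FROM transactions WHERE (account = 'ACC-106' OR account = 'ACC-102') AND amount > 2927.38

Result:
id | account | amount 
---+---------+--------
2  | ACC-102 | 3693.52
6  | ACC-106 | 4660.21
9  | ACC-102 | 3361.3 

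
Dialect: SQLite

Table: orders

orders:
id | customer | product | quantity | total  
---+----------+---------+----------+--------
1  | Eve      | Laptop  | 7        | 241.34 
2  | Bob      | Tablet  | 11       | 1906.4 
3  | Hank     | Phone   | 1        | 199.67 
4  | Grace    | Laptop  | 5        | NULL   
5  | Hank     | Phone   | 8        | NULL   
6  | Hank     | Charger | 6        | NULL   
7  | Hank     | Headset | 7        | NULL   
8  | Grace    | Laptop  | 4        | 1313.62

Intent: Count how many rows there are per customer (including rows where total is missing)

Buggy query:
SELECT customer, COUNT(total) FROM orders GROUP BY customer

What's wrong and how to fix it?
Bug: COUNT(column) counts non-NULL values only; rows with NULL total aren't counted

Fix: Use COUNT(*) to count all rows regardless of NULL

Corrected query:
SELECT customer, COUNT(*) FROM orders GROUP BY customer

Result:
customer | COUNT(*)
---------+---------
Bob      | 1       
Eve      | 1       
Grace    | 2       
Hank     | 4       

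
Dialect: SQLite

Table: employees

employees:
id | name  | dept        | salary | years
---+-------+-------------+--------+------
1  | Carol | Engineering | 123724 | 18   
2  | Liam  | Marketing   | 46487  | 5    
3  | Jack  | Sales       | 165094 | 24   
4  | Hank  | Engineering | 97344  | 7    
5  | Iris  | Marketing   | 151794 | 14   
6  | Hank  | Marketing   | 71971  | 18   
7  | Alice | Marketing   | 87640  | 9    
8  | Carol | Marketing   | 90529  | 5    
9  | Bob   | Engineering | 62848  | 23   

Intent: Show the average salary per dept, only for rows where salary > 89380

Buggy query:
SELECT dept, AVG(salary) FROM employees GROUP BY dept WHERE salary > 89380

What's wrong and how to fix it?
Bug: WHERE cannot follow GROUP BY

Fix: Move the WHERE clause before GROUP BY

Corrected query:
SELECT dept, AVG(salary) FROM employees WHERE salary > 89380 GROUP BY dept

Result:
dept        | AVG(salary)
------------+------------
Engineering | 110534     
Marketing   | 121161.5   
Sales       | 165094     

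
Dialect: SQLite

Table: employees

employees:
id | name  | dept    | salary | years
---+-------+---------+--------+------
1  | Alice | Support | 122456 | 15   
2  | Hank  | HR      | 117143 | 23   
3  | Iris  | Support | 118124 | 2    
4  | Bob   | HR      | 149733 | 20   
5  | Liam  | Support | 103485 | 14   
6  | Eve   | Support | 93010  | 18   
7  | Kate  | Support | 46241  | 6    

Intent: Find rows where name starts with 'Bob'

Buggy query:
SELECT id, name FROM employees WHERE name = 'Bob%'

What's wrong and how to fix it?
Bug: Wildcards only work with LIKE; '=' treats '%' as a literal character

Fix: Replace '=' with LIKE so 'Bob%' is treated as a pattern

Corrected query:
SELECT id, name FROM employees WHERE name LIKE 'Bob%'

Result:
id | name
---+-----
4  | Bob 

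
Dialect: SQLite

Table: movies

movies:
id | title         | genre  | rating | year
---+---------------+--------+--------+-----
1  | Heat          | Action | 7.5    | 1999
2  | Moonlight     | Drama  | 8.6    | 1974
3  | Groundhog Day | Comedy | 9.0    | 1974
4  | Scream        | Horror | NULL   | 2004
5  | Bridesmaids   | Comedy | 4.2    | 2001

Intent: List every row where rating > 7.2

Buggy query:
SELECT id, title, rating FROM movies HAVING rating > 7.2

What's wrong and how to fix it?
Bug: This is a non-aggregate query (no GROUP BY, no aggregates), so in SQLite the HAVING clause is invalid here; a row-level condition belongs in WHERE

Fix: Replace HAVING with WHERE since the condition applies to individual rows

Corrected query:
SELECT id, title, rating FROM movies WHERE rating > 7.2

Result:
id | title         | rating
---+---------------+-------
1  | Heat          | 7.5   
2  | Moonlight     | 8.6   
3  | Groundhog Day | 9     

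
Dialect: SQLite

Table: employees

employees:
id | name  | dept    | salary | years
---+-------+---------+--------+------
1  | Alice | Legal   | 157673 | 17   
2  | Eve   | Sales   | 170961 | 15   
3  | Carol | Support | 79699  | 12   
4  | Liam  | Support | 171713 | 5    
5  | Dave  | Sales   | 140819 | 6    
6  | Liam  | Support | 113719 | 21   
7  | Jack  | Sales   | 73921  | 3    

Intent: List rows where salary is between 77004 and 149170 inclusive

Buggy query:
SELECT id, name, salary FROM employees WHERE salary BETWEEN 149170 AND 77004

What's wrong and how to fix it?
Bug: The bounds are reversed; BETWEEN a AND b requires a <= b to match anything

Fix: Write BETWEEN 77004 AND 149170

Corrected query:
SELECT id, name, salary FROM employees WHERE salary BETWEEN 77004 AND 149170

Result:
id | name  | salary
---+-------+-------
3  | Carol | 79699 
5  | Dave  | 140819
6  | Liam  | 113719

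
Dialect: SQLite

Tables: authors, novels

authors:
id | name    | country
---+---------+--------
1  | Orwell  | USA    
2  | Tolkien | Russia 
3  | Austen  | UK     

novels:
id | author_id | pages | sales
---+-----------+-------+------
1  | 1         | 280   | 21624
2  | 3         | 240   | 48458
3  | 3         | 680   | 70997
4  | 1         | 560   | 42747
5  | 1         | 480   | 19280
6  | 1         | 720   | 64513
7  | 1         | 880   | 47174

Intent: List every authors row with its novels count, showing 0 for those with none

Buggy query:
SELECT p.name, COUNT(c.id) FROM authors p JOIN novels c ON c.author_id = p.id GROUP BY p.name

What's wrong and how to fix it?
Bug: An inner join excludes parents with zero children

Fix: Use LEFT JOIN so parents without children still appear (COUNT(c.id) gives 0)

Corrected query:
SELECT p.name, COUNT(c.id) FROM authors p LEFT JOIN novels c ON c.author_id = p.id GROUP BY p.name

Result:
name    | COUNT(c.id)
--------+------------
Austen  | 2          
Orwell  | 5          
Tolkien | 0          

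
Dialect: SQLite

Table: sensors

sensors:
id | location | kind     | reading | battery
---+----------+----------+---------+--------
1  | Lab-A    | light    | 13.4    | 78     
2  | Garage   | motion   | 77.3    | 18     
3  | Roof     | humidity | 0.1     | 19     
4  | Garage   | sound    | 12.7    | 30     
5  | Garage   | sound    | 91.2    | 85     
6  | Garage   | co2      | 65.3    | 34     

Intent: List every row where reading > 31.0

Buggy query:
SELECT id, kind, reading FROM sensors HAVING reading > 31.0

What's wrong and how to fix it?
Bug: HAVING filters the output of aggregation, but this query has no GROUP BY and no aggregate functions, so SQLite rejects it (HAVING clause on a non-aggregate query); the condition here is per row

Fix: Use WHERE for row-level filtering

Corrected query:
SELECT id, kind, reading FROM sensors WHERE reading > 31.0

Result:
id | kind   | reading
---+--------+--------
2  | motion | 77.3   
5  | sound  | 91.2   
6  | co2    | 65.3   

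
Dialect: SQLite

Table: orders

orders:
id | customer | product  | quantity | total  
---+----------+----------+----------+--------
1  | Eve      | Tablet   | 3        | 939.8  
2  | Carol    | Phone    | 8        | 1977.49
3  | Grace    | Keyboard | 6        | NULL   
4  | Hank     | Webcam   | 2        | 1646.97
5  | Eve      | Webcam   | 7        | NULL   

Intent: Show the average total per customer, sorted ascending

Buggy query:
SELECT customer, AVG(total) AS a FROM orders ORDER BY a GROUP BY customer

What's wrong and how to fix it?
Bug: ORDER BY appears before GROUP BY; SQL clause order requires GROUP BY first

Fix: Reorder: SELECT … FROM … GROUP BY … ORDER BY …

Corrected query:
SELECT customer, AVG(total) AS a FROM orders GROUP BY customer ORDER BY a

Result:
customer | a      
---------+--------
Grace    | NULL   
Eve      | 939.8  
Hank     | 1646.97
Carol    | 1977.49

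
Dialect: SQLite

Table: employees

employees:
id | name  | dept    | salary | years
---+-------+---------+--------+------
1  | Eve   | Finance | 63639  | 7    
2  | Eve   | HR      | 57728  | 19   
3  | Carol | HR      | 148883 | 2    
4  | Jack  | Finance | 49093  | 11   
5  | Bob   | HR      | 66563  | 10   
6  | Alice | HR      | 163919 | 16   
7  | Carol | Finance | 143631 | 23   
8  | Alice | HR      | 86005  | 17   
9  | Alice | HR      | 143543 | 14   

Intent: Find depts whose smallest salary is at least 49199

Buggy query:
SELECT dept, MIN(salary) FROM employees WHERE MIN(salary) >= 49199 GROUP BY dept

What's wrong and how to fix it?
Bug: MIN() in WHERE is a misuse of aggregate

Fix: Replace WHERE with HAVING after the GROUP BY

Corrected query:
SELECT dept, MIN(salary) FROM employees GROUP BY dept HAVING MIN(salary) >= 49199

Result:
dept | MIN(salary)
-----+------------
HR   | 57728      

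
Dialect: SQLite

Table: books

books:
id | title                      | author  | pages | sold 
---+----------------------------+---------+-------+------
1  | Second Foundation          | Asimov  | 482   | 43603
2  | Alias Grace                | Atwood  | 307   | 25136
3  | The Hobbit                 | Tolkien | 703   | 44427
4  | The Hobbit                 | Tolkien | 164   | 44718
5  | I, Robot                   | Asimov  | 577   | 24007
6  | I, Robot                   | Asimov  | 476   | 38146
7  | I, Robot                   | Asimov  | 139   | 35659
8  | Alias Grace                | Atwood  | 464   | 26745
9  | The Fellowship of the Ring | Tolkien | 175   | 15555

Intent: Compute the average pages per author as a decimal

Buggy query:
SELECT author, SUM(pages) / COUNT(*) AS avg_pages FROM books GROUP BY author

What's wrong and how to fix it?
Bug: Both operands are integers, so '/' performs integer division and truncates

Fix: Cast one side to REAL so the division keeps the fractional part

Corrected query:
SELECT author, SUM(pages) * 1.0 / COUNT(*) AS avg_pages FROM books GROUP BY author

Result:
author  | avg_pages 
--------+-----------
Asimov  | 418.5     
Atwood  | 385.5     
Tolkien | 347.333333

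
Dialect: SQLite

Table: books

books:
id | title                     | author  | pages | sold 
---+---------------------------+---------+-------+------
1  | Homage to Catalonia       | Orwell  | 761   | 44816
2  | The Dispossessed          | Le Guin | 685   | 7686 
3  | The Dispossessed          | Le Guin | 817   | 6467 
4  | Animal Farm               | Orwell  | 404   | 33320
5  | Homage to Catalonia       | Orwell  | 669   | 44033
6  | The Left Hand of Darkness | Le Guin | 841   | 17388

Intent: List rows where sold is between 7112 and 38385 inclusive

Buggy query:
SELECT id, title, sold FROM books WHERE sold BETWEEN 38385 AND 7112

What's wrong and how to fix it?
Bug: BETWEEN expects the lower bound first; with 38385 AND 7112 the range is empty

Fix: Write BETWEEN 7112 AND 38385

Corrected query:
SELECT id, title, sold FROM books WHERE sold BETWEEN 7112 AND 38385

Result:
id | title                     | sold 
---+---------------------------+------
2  | The Dispossessed          | 7686 
4  | Animal Farm               | 33320
6  | The Left Hand of Darkness | 17388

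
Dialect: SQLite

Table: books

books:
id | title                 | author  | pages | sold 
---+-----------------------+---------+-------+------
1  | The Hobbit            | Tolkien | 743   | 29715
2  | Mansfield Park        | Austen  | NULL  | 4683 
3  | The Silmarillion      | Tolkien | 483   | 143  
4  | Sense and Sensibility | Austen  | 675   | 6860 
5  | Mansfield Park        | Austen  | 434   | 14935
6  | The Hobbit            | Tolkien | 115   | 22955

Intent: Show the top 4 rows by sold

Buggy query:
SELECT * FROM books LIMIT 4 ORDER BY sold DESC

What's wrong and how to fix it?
Bug: LIMIT must come after ORDER BY

Fix: Sort with ORDER BY, then apply LIMIT

Corrected query:
SELECT * FROM books ORDER BY sold DESC LIMIT 4

Result:
id | title                 | author  | pages | sold 
---+-----------------------+---------+-------+------
1  | The Hobbit            | Tolkien | 743   | 29715
6  | The Hobbit            | Tolkien | 115   | 22955
5  | Mansfield Park        | Austen  | 434   | 14935
4  | Sense and Sensibility | Austen  | 675   | 6860 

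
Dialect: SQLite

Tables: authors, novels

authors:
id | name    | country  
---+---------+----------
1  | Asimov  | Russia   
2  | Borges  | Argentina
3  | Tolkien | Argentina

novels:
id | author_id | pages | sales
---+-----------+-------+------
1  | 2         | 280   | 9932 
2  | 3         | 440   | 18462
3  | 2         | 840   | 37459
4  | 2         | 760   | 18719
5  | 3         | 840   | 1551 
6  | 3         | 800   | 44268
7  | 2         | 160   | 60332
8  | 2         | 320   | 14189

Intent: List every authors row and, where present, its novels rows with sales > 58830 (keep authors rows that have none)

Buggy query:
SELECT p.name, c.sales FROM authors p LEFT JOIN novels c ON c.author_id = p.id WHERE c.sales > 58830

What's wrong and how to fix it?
Bug: Filtering c.sales in WHERE discards the NULL rows produced by LEFT JOIN, turning it into an inner join

Fix: Move the right-table condition into the ON clause so unmatched parents are kept

Corrected query:
SELECT p.name, c.sales FROM authors p LEFT JOIN novels c ON c.author_id = p.id AND c.sales > 58830

Result:
name    | sales
--------+------
Asimov  | NULL 
Borges  | 60332
Tolkien | NULL 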